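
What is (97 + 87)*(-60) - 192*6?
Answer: -12192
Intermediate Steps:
(97 + 87)*(-60) - 192*6 = 184*(-60) - 1*1152 = -11040 - 1152 = -12192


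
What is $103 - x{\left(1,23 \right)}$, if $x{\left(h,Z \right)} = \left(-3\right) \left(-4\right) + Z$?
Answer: $68$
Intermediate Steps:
$x{\left(h,Z \right)} = 12 + Z$
$103 - x{\left(1,23 \right)} = 103 - \left(12 + 23\right) = 103 - 35 = 68$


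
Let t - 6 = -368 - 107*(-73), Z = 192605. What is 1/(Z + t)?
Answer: 1/200054 ≈ 4.9986e-6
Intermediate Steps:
t = 7449 (t = 6 + (-368 - 107*(-73)) = 6 + (-368 + 7811) = 6 + 7443 = 7449)
1/(Z + t) = 1/(192605 + 7449) = 1/200054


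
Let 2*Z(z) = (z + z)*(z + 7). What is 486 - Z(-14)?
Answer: 388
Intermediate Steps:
Z(z) = z*(7 + z) (Z(z) = ((z + z)*(z + 7))/2 = ((2*z)*(7 + z))/2 = (2*z*(7 + z))/2 = z*(7 + z))
486 - Z(-14) = 486 - (-14)*(7 - 14) = 486 - (-14)*(-7) = 486 - 1*98 = 486 - 98 = 388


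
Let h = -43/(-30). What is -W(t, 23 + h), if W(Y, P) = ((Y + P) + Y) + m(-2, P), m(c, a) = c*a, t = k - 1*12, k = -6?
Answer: 1813/30 ≈ 60.433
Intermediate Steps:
h = 43/30 (h = -43*(-1/30) = 43/30 ≈ 1.4333)
t = -18 (t = -6 - 1*12 = -6 - 12 = -18)
m(c, a) = a*c
W(Y, P) = -P + 2*Y (W(Y, P) = ((Y + P) + Y) + P*(-2) = ((P + Y) + Y) - 2*P = (P + 2*Y) - 2*P = -P + 2*Y)
-W(t, 23 + h) = -(-(23 + 43/30) + 2*(-18)) = -(-1*733/30 - 36) = -(-733/30 - 36) = -1*(-1813/30) = 1813/30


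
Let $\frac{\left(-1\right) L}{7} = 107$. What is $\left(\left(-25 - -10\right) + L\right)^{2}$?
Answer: $583696$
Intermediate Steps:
$L = -749$ ($L = \left(-7\right) 107 = -749$)
$\left(\left(-25 - -10\right) + L\right)^{2} = \left(\left(-25 - -10\right) - 749\right)^{2} = \left(\left(-25 + 10\right) - 749\right)^{2} = \left(-15 - 749\right)^{2} = \left(-764\right)^{2} = 583696$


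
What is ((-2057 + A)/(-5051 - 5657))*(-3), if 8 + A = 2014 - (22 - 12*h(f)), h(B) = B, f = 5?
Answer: -39/10708 ≈ -0.0036421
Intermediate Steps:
A = 2044 (A = -8 + (2014 - (22 - 12*5)) = -8 + (2014 - (22 - 60)) = -8 + (2014 - 1*(-38)) = -8 + (2014 + 38) = -8 + 2052 = 2044)
((-2057 + A)/(-5051 - 5657))*(-3) = ((-2057 + 2044)/(-5051 - 5657))*(-3) = -13/(-10708)*(-3) = -13*(-1/10708)*(-3) = (13/10708)*(-3) = -39/10708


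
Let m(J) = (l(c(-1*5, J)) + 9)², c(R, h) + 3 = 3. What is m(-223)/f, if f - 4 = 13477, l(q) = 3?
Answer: 144/13481 ≈ 0.010682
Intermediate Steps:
c(R, h) = 0 (c(R, h) = -3 + 3 = 0)
m(J) = 144 (m(J) = (3 + 9)² = 12² = 144)
f = 13481 (f = 4 + 13477 = 13481)
m(-223)/f = 144/13481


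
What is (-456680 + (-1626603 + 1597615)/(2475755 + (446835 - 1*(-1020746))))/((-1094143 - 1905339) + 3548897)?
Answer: -450210678367/541631987110 ≈ -0.83121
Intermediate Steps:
(-456680 + (-1626603 + 1597615)/(2475755 + (446835 - 1*(-1020746))))/((-1094143 - 1905339) + 3548897) = (-456680 - 28988/(2475755 + (446835 + 1020746)))/(-2999482 + 3548897) = (-456680 - 28988/(2475755 + 1467581))/549415 = (-456680 - 28988/3943336)*(1/549415) = (-456680 - 28988*1/3943336)*(1/549415) = (-456680 - 7247/985834)*(1/549415) = -450210678367/985834*1/549415 = -450210678367/541631987110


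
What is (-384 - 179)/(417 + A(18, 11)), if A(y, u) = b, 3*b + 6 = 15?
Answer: -563/420 ≈ -1.3405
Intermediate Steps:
b = 3 (b = -2 + (1/3)*15 = -2 + 5 = 3)
A(y, u) = 3
(-384 - 179)/(417 + A(18, 11)) = (-384 - 179)/(417 + 3) = -563/420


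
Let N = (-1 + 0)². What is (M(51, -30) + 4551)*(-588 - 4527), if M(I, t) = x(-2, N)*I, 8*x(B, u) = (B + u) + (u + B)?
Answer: -92852595/4 ≈ -2.3213e+7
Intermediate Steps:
N = 1 (N = (-1)² = 1)
x(B, u) = B/4 + u/4 (x(B, u) = ((B + u) + (u + B))/8 = ((B + u) + (B + u))/8 = (2*B + 2*u)/8 = B/4 + u/4)
M(I, t) = -I/4 (M(I, t) = ((¼)*(-2) + (¼)*1)*I = (-½ + ¼)*I = -I/4)
(M(51, -30) + 4551)*(-588 - 4527) = (-¼*51 + 4551)*(-588 - 4527) = (-51/4 + 4551)*(-5115) = (18153/4)*(-5115) = -92852595/4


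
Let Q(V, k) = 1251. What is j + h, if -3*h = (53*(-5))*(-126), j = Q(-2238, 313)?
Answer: -9879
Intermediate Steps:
j = 1251
h = -11130 (h = -53*(-5)*(-126)/3 = -(-265)*(-126)/3 = -⅓*33390 = -11130)
j + h = 1251 - 11130 = -9879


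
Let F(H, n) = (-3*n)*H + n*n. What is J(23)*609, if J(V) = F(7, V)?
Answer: 28014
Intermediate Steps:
F(H, n) = n**2 - 3*H*n (F(H, n) = -3*H*n + n**2 = n**2 - 3*H*n)
J(V) = V*(-21 + V) (J(V) = V*(V - 3*7) = V*(V - 21) = V*(-21 + V))
J(23)*609 = (23*(-21 + 23))*609 = (23*2)*609 = 46*609 = 28014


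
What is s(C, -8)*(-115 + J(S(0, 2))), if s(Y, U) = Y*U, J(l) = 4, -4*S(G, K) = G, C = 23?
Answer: 20424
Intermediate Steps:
S(G, K) = -G/4
s(Y, U) = U*Y
s(C, -8)*(-115 + J(S(0, 2))) = (-8*23)*(-115 + 4) = -184*(-111) = 20424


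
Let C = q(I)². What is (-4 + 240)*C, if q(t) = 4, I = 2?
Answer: 3776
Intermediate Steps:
C = 16 (C = 4² = 16)
(-4 + 240)*C = (-4 + 240)*16 = 236*16 = 3776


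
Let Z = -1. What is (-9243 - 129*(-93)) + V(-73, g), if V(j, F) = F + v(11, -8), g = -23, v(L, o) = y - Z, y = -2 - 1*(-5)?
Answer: 2735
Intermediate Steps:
y = 3 (y = -2 + 5 = 3)
v(L, o) = 4 (v(L, o) = 3 - 1*(-1) = 3 + 1 = 4)
V(j, F) = 4 + F (V(j, F) = F + 4 = 4 + F)
(-9243 - 129*(-93)) + V(-73, g) = (-9243 - 129*(-93)) + (4 - 23) = (-9243 + 11997) - 19 = 2754 - 19 = 2735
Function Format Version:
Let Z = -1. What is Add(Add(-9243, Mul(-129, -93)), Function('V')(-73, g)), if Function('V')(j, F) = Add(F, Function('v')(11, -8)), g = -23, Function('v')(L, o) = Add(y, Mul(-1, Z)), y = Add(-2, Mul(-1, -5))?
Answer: 2735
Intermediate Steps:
y = 3 (y = Add(-2, 5) = 3)
Function('v')(L, o) = 4 (Function('v')(L, o) = Add(3, Mul(-1, -1)) = Add(3, 1) = 4)
Function('V')(j, F) = Add(4, F) (Function('V')(j, F) = Add(F, 4) = Add(4, F))
Add(Add(-9243, Mul(-129, -93)), Function('V')(-73, g)) = Add(Add(-9243, Mul(-129, -93)), Add(4, -23)) = Add(Add(-9243, 11997), -19) = Add(2754, -19) = 2735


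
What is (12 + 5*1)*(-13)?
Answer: -221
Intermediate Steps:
(12 + 5*1)*(-13) = (12 + 5)*(-13) = 17*(-13) = -221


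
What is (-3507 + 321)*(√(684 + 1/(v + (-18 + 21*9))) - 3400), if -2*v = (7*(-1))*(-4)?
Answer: 10832400 - 3186*√16860073/157 ≈ 1.0749e+7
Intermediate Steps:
v = -14 (v = -7*(-1)*(-4)/2 = -(-7)*(-4)/2 = -½*28 = -14)
(-3507 + 321)*(√(684 + 1/(v + (-18 + 21*9))) - 3400) = (-3507 + 321)*(√(684 + 1/(-14 + (-18 + 21*9))) - 3400) = -3186*(√(684 + 1/(-14 + (-18 + 189))) - 3400) = -3186*(√(684 + 1/(-14 + 171)) - 3400) = -3186*(√(684 + 1/157) - 3400) = -3186*(√(107389/157) - 3400) = -3186*(√16860073/157 - 3400) = -3186*(-3400 + √16860073/157) = 10832400 - 3186*√16860073/157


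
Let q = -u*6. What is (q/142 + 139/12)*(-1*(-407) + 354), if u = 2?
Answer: 7455517/852 ≈ 8750.6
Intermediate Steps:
q = -12 (q = -1*2*6 = -2*6 = -12)
(q/142 + 139/12)*(-1*(-407) + 354) = (-12/142 + 139/12)*(-1*(-407) + 354) = (-12*1/142 + 139*(1/12))*(407 + 354) = (-6/71 + 139/12)*761 = (9797/852)*761 = 7455517/852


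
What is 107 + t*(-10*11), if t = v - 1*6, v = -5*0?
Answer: 767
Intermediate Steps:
v = 0
t = -6 (t = 0 - 1*6 = 0 - 6 = -6)
107 + t*(-10*11) = 107 - (-60)*11 = 107 - 6*(-110) = 107 + 660 = 767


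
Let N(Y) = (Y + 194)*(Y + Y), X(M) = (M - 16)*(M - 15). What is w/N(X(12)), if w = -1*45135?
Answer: -15045/1648 ≈ -9.1292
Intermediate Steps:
w = -45135
X(M) = (-16 + M)*(-15 + M)
N(Y) = 2*Y*(194 + Y) (N(Y) = (194 + Y)*(2*Y) = 2*Y*(194 + Y))
w/N(X(12)) = -45135*1/(2*(194 + (240 + 12² - 31*12))*(240 + 12² - 31*12)) = -45135*1/(2*(194 + (240 + 144 - 372))*(240 + 144 - 372)) = -45135*1/(24*(194 + 12)) = -45135/(2*12*206) = -45135/4944 = -45135*1/4944 = -15045/1648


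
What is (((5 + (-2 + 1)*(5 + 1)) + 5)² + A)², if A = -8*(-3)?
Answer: 1600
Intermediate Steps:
A = 24
(((5 + (-2 + 1)*(5 + 1)) + 5)² + A)² = (((5 + (-2 + 1)*(5 + 1)) + 5)² + 24)² = (((5 - 1*6) + 5)² + 24)² = (((5 - 6) + 5)² + 24)² = ((-1 + 5)² + 24)² = (4² + 24)² = (16 + 24)² = 40² = 1600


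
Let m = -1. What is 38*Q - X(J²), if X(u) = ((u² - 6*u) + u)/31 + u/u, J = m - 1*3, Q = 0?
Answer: -207/31 ≈ -6.6774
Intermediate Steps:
J = -4 (J = -1 - 1*3 = -1 - 3 = -4)
X(u) = 1 - 5*u/31 + u²/31 (X(u) = (u² - 5*u)*(1/31) + 1 = (-5*u/31 + u²/31) + 1 = 1 - 5*u/31 + u²/31)
38*Q - X(J²) = 38*0 - (1 - 5/31*(-4)² + ((-4)²)²/31) = 0 - (1 - 5/31*16 + (1/31)*16²) = 0 - (1 - 80/31 + (1/31)*256) = 0 - (1 - 80/31 + 256/31) = 0 - 1*207/31 = 0 - 207/31 = -207/31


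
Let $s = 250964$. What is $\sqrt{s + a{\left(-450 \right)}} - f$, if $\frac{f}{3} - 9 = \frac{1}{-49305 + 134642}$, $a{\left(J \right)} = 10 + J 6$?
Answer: $- \frac{2304102}{85337} + 3 \sqrt{27586} \approx 471.27$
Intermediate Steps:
$a{\left(J \right)} = 10 + 6 J$
$f = \frac{2304102}{85337}$ ($f = 27 + \frac{3}{-49305 + 134642} = 27 + \frac{3}{85337} = \frac{2304102}{85337} \approx 27.0$)
$\sqrt{s + a{\left(-450 \right)}} - f = \sqrt{250964 + \left(10 + 6 \left(-450\right)\right)} - \frac{2304102}{85337} = \sqrt{250964 + \left(10 - 2700\right)} - \frac{2304102}{85337} = \sqrt{250964 - 2690} - \frac{2304102}{85337} = \sqrt{248274} - \frac{2304102}{85337} = 3 \sqrt{27586} - \frac{2304102}{85337} = - \frac{2304102}{85337} + 3 \sqrt{27586}$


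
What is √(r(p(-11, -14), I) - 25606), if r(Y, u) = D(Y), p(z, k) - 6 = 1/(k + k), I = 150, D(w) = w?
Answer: I*√5017607/14 ≈ 160.0*I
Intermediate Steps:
p(z, k) = 6 + 1/(2*k) (p(z, k) = 6 + 1/(k + k) = 6 + 1/(2*k))
r(Y, u) = Y
√(r(p(-11, -14), I) - 25606) = √((6 + (½)/(-14)) - 25606) = √((6 + (½)*(-1/14)) - 25606) = √((6 - 1/28) - 25606) = √(167/28 - 25606) = √(-716801/28) = I*√5017607/14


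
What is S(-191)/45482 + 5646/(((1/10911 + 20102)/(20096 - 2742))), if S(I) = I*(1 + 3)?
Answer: 24311574390706298/4987850001943 ≈ 4874.2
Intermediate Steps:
S(I) = 4*I (S(I) = I*4 = 4*I)
S(-191)/45482 + 5646/(((1/10911 + 20102)/(20096 - 2742))) = (4*(-191))/45482 + 5646/(((1/10911 + 20102)/(20096 - 2742))) = -764*1/45482 + 5646/(((1/10911 + 20102)/17354)) = -382/22741 + 5646/(((219332923/10911)*(1/17354))) = -382/22741 + 5646/(219332923/189349494) = -382/22741 + 5646*(189349494/219332923) = -382/22741 + 1069067243124/219332923 = 24311574390706298/4987850001943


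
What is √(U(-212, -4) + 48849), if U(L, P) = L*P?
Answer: √49697 ≈ 222.93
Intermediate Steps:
√(U(-212, -4) + 48849) = √(-212*(-4) + 48849) = √(848 + 48849) = √49697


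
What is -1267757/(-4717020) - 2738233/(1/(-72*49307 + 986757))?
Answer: 33108958409207351777/4717020 ≈ 7.0190e+12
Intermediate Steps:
-1267757/(-4717020) - 2738233/(1/(-72*49307 + 986757)) = -1267757*(-1/4717020) - 2738233/(1/(-3550104 + 986757)) = 1267757/4717020 - 2738233/(1/(-2563347)) = 1267757/4717020 - 2738233/(-1/2563347) = 1267757/4717020 - 2738233*(-2563347) = 1267757/4717020 + 7019041345851 = 33108958409207351777/4717020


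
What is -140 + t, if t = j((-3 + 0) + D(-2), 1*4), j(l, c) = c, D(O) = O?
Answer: -136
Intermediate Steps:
t = 4 (t = 1*4 = 4)
-140 + t = -140 + 4 = -136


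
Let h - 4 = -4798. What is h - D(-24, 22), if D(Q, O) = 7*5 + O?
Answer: -4851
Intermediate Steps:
D(Q, O) = 35 + O
h = -4794 (h = 4 - 4798 = -4794)
h - D(-24, 22) = -4794 - (35 + 22) = -4794 - 1*57 = -4794 - 57 = -4851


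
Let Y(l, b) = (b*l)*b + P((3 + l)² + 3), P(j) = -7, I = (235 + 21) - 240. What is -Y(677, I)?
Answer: -173305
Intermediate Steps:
I = 16 (I = 256 - 240 = 16)
Y(l, b) = -7 + l*b² (Y(l, b) = (b*l)*b - 7 = l*b² - 7 = -7 + l*b²)
-Y(677, I) = -(-7 + 677*16²) = -(-7 + 677*256) = -(-7 + 173312) = -1*173305 = -173305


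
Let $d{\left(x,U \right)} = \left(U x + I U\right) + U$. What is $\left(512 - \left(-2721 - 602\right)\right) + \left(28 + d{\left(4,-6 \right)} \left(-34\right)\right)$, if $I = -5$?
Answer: $3863$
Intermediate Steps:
$d{\left(x,U \right)} = - 4 U + U x$ ($d{\left(x,U \right)} = \left(U x - 5 U\right) + U = \left(- 5 U + U x\right) + U = - 4 U + U x$)
$\left(512 - \left(-2721 - 602\right)\right) + \left(28 + d{\left(4,-6 \right)} \left(-34\right)\right) = \left(512 - \left(-2721 - 602\right)\right) + \left(28 + - 6 \left(-4 + 4\right) \left(-34\right)\right) = \left(512 - -3323\right) + \left(28 + \left(-6\right) 0 \left(-34\right)\right) = \left(512 + 3323\right) + \left(28 + 0 \left(-34\right)\right) = 3835 + \left(28 + 0\right) = 3835 + 28 = 3863$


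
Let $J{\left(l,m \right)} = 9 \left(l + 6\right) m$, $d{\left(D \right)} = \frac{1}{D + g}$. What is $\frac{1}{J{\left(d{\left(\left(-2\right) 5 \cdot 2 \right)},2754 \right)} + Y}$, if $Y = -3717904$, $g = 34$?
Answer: $- \frac{7}{24971923} \approx -2.8031 \cdot 10^{-7}$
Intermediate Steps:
$d{\left(D \right)} = \frac{1}{34 + D}$ ($d{\left(D \right)} = \frac{1}{D + 34} = \frac{1}{34 + D}$)
$J{\left(l,m \right)} = 9 m \left(6 + l\right)$ ($J{\left(l,m \right)} = 9 \left(6 + l\right) m = 9 m \left(6 + l\right)$)
$\frac{1}{J{\left(d{\left(\left(-2\right) 5 \cdot 2 \right)},2754 \right)} + Y} = \frac{1}{9 \cdot 2754 \left(6 + \frac{1}{34 + \left(-2\right) 5 \cdot 2}\right) - 3717904} = \frac{1}{9 \cdot 2754 \left(6 + \frac{1}{34 - 20}\right) - 3717904} = \frac{1}{9 \cdot 2754 \left(6 + \frac{1}{14}\right) - 3717904} = \frac{1}{9 \cdot 2754 \cdot \frac{85}{14} - 3717904} = \frac{1}{\frac{1053405}{7} - 3717904} = \frac{1}{- \frac{24971923}{7}} = - \frac{7}{24971923}$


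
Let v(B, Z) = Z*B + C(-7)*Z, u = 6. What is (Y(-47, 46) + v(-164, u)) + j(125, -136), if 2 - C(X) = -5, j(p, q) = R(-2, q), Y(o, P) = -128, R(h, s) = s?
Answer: -1206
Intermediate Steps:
j(p, q) = q
C(X) = 7 (C(X) = 2 - 1*(-5) = 2 + 5 = 7)
v(B, Z) = 7*Z + B*Z (v(B, Z) = Z*B + 7*Z = B*Z + 7*Z = 7*Z + B*Z)
(Y(-47, 46) + v(-164, u)) + j(125, -136) = (-128 + 6*(7 - 164)) - 136 = (-128 + 6*(-157)) - 136 = (-128 - 942) - 136 = -1070 - 136 = -1206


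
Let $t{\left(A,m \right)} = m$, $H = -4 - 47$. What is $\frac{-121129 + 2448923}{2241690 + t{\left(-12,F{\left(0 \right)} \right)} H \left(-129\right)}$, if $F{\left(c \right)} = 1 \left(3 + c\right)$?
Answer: $\frac{332542}{323061} \approx 1.0293$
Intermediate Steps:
$H = -51$ ($H = -4 - 47 = -51$)
$F{\left(c \right)} = 3 + c$
$\frac{-121129 + 2448923}{2241690 + t{\left(-12,F{\left(0 \right)} \right)} H \left(-129\right)} = \frac{-121129 + 2448923}{2241690 + \left(3 + 0\right) \left(-51\right) \left(-129\right)} = \frac{2327794}{2241690 + 3 \left(-51\right) \left(-129\right)} = \frac{2327794}{2241690 - -19737} = \frac{2327794}{2241690 + 19737} = \frac{2327794}{2261427} = 2327794 \cdot \frac{1}{2261427} = \frac{332542}{323061}$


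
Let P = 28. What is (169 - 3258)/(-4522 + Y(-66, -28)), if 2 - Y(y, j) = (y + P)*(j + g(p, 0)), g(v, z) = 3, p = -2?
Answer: 3089/5470 ≈ 0.56472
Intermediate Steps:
Y(y, j) = 2 - (3 + j)*(28 + y) (Y(y, j) = 2 - (y + 28)*(j + 3) = 2 - (28 + y)*(3 + j) = 2 - (3 + j)*(28 + y))
(169 - 3258)/(-4522 + Y(-66, -28)) = (169 - 3258)/(-4522 + (-82 - 28*(-28) - 3*(-66) - 1*(-28)*(-66))) = -3089/(-4522 + (-82 + 784 + 198 - 1848)) = -3089/(-4522 - 948) = -3089/(-5470) = -3089*(-1/5470) = 3089/5470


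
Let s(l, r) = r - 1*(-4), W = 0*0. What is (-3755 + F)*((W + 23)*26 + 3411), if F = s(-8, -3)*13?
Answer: -15001678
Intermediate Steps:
W = 0
s(l, r) = 4 + r (s(l, r) = r + 4 = 4 + r)
F = 13 (F = (4 - 3)*13 = 1*13 = 13)
(-3755 + F)*((W + 23)*26 + 3411) = (-3755 + 13)*((0 + 23)*26 + 3411) = -3742*(23*26 + 3411) = -3742*(598 + 3411) = -3742*4009 = -15001678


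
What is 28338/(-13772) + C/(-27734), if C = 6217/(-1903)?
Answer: -16994678779/8259726013 ≈ -2.0575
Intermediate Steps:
C = -6217/1903 (C = 6217*(-1/1903) = -6217/1903 ≈ -3.2669)
28338/(-13772) + C/(-27734) = 28338/(-13772) - 6217/1903/(-27734) = 28338*(-1/13772) - 6217/1903*(-1/27734) = -14169/6886 + 6217/52777802 = -16994678779/8259726013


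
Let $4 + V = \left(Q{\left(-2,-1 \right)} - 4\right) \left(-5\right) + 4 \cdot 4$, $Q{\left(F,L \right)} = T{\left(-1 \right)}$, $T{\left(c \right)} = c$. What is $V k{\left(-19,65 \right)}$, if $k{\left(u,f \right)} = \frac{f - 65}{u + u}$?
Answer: $0$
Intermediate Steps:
$Q{\left(F,L \right)} = -1$
$k{\left(u,f \right)} = \frac{-65 + f}{2 u}$
$V = 37$ ($V = -4 + \left(\left(-1 - 4\right) \left(-5\right) + 4 \cdot 4\right) = -4 + \left(\left(-5\right) \left(-5\right) + 16\right) = -4 + \left(25 + 16\right) = -4 + 41 = 37$)
$V k{\left(-19,65 \right)} = 37 \frac{-65 + 65}{2 \left(-19\right)} = 37 \cdot \frac{1}{2} \left(- \frac{1}{19}\right) 0 = 37 \cdot 0 = 0$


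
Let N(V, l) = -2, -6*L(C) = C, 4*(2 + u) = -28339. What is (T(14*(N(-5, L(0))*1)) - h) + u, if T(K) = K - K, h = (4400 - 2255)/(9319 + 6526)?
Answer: -89833359/12676 ≈ -7086.9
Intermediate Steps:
u = -28347/4 (u = -2 + (¼)*(-28339) = -2 - 28339/4 = -28347/4 ≈ -7086.8)
L(C) = -C/6
h = 429/3169 (h = 2145/15845 = 2145*(1/15845) = 429/3169 ≈ 0.13537)
T(K) = 0
(T(14*(N(-5, L(0))*1)) - h) + u = (0 - 1*429/3169) - 28347/4 = (0 - 429/3169) - 28347/4 = -429/3169 - 28347/4 = -89833359/12676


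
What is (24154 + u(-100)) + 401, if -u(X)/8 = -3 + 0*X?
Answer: 24579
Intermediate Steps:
u(X) = 24 (u(X) = -8*(-3 + 0*X) = -8*(-3 + 0) = -8*(-3) = 24)
(24154 + u(-100)) + 401 = (24154 + 24) + 401 = 24178 + 401 = 24579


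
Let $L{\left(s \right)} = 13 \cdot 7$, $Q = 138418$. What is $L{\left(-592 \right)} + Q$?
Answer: $138509$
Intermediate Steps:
$L{\left(s \right)} = 91$
$L{\left(-592 \right)} + Q = 91 + 138418 = 138509$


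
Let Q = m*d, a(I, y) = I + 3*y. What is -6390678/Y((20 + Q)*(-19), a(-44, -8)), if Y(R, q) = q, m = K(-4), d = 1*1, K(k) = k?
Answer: 3195339/34 ≈ 93981.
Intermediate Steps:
d = 1
m = -4
Q = -4 (Q = -4*1 = -4)
-6390678/Y((20 + Q)*(-19), a(-44, -8)) = -6390678/(-44 + 3*(-8)) = -6390678/(-44 - 24) = -6390678/(-68) = -6390678*(-1/68) = 3195339/34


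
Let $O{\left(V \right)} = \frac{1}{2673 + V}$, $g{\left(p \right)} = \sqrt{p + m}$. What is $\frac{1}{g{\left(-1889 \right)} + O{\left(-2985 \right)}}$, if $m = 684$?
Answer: $- \frac{312}{117299521} - \frac{97344 i \sqrt{1205}}{117299521} \approx -2.6599 \cdot 10^{-6} - 0.028808 i$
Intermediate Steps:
$g{\left(p \right)} = \sqrt{684 + p}$ ($g{\left(p \right)} = \sqrt{p + 684} = \sqrt{684 + p}$)
$\frac{1}{g{\left(-1889 \right)} + O{\left(-2985 \right)}} = \frac{1}{\sqrt{684 - 1889} + \frac{1}{2673 - 2985}} = \frac{1}{\sqrt{-1205} + \frac{1}{-312}} = \frac{1}{i \sqrt{1205} - \frac{1}{312}} = \frac{1}{- \frac{1}{312} + i \sqrt{1205}}$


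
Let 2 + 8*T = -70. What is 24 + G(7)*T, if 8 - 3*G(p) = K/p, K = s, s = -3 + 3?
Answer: 0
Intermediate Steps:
s = 0
K = 0
G(p) = 8/3 (G(p) = 8/3 - 0/p = 8/3 - 1/3*0 = 8/3 + 0 = 8/3)
T = -9 (T = -1/4 + (1/8)*(-70) = -1/4 - 35/4 = -9)
24 + G(7)*T = 24 + (8/3)*(-9) = 24 - 24 = 0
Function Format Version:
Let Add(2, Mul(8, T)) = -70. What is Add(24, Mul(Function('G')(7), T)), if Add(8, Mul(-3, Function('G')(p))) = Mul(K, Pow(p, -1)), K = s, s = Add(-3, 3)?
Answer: 0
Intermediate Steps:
s = 0
K = 0
Function('G')(p) = Rational(8, 3) (Function('G')(p) = Add(Rational(8, 3), Mul(Rational(-1, 3), Mul(0, Pow(p, -1)))) = Add(Rational(8, 3), Mul(Rational(-1, 3), 0)) = Add(Rational(8, 3), 0) = Rational(8, 3))
T = -9 (T = Add(Rational(-1, 4), Mul(Rational(1, 8), -70)) = Add(Rational(-1, 4), Rational(-35, 4)) = -9)
Add(24, Mul(Function('G')(7), T)) = Add(24, Mul(Rational(8, 3), -9)) = Add(24, -24) = 0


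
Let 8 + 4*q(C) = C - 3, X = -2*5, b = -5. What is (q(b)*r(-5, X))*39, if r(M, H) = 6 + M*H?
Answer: -8736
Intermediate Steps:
X = -10
q(C) = -11/4 + C/4 (q(C) = -2 + (C - 3)/4 = -2 + (-3 + C)/4 = -2 + (-¾ + C/4) = -11/4 + C/4)
r(M, H) = 6 + H*M
(q(b)*r(-5, X))*39 = ((-11/4 + (¼)*(-5))*(6 - 10*(-5)))*39 = ((-11/4 - 5/4)*(6 + 50))*39 = -4*56*39 = -224*39 = -8736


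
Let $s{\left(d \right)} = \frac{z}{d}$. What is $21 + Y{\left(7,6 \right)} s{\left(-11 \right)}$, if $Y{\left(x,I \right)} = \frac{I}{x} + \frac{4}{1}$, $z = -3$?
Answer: $\frac{1719}{77} \approx 22.325$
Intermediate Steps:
$s{\left(d \right)} = - \frac{3}{d}$
$Y{\left(x,I \right)} = 4 + \frac{I}{x}$ ($Y{\left(x,I \right)} = \frac{I}{x} + 4 \cdot 1 = \frac{I}{x} + 4 = 4 + \frac{I}{x}$)
$21 + Y{\left(7,6 \right)} s{\left(-11 \right)} = 21 + \left(4 + \frac{6}{7}\right) \left(- \frac{3}{-11}\right) = 21 + \left(4 + 6 \cdot \frac{1}{7}\right) \left(\left(-3\right) \left(- \frac{1}{11}\right)\right) = 21 + \left(4 + \frac{6}{7}\right) \frac{3}{11} = 21 + \frac{34}{7} \cdot \frac{3}{11} = 21 + \frac{102}{77} = \frac{1719}{77}$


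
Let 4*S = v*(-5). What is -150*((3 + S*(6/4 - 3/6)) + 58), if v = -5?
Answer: -20175/2 ≈ -10088.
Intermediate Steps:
S = 25/4 (S = (-5*(-5))/4 = (¼)*25 = 25/4 ≈ 6.2500)
-150*((3 + S*(6/4 - 3/6)) + 58) = -150*((3 + 25*(6/4 - 3/6)/4) + 58) = -150*((3 + 25*(6*(¼) - 3*⅙)/4) + 58) = -150*((3 + 25*(3/2 - ½)/4) + 58) = -150*((3 + (25/4)*1) + 58) = -150*((3 + 25/4) + 58) = -150*(37/4 + 58) = -150*269/4 = -20175/2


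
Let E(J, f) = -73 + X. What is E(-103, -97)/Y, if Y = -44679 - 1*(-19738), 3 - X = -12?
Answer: 58/24941 ≈ 0.0023255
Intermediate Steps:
X = 15 (X = 3 - 1*(-12) = 3 + 12 = 15)
Y = -24941 (Y = -44679 + 19738 = -24941)
E(J, f) = -58 (E(J, f) = -73 + 15 = -58)
E(-103, -97)/Y = -58/(-24941) = -58*(-1/24941) = 58/24941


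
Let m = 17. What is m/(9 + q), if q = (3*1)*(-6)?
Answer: -17/9 ≈ -1.8889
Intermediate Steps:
q = -18 (q = 3*(-6) = -18)
m/(9 + q) = 17/(9 - 18) = 17/(-9) = -⅑*17 = -17/9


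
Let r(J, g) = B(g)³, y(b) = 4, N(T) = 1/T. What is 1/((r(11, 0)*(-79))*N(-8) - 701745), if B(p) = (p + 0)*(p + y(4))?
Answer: -1/701745 ≈ -1.4250e-6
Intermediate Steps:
B(p) = p*(4 + p) (B(p) = (p + 0)*(p + 4) = p*(4 + p))
r(J, g) = g³*(4 + g)³ (r(J, g) = (g*(4 + g))³ = g³*(4 + g)³)
1/((r(11, 0)*(-79))*N(-8) - 701745) = 1/(((0³*(4 + 0)³)*(-79))/(-8) - 701745) = 1/(((0*4³)*(-79))*(-⅛) - 701745) = 1/(((0*64)*(-79))*(-⅛) - 701745) = 1/((0*(-79))*(-⅛) - 701745) = 1/(0*(-⅛) - 701745) = 1/(0 - 701745) = 1/(-701745) = -1/701745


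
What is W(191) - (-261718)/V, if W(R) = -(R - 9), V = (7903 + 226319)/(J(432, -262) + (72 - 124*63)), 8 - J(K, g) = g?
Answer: -332943644/39037 ≈ -8528.9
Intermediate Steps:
J(K, g) = 8 - g
V = -39037/1245 (V = (7903 + 226319)/((8 - 1*(-262)) + (72 - 124*63)) = 234222/((8 + 262) + (72 - 7812)) = 234222/(270 - 7740) = 234222/(-7470) = 234222*(-1/7470) = -39037/1245 ≈ -31.355)
W(R) = 9 - R (W(R) = -(-9 + R) = 9 - R)
W(191) - (-261718)/V = (9 - 1*191) - (-261718)/(-39037/1245) = (9 - 191) - (-261718)*(-1245)/39037 = -182 - 1*325838910/39037 = -182 - 325838910/39037 = -332943644/39037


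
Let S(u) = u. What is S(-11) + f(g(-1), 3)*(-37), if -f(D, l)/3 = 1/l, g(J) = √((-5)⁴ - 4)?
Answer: 26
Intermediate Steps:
g(J) = 3*√69 (g(J) = √(625 - 4) = √621 = 3*√69)
f(D, l) = -3/l
S(-11) + f(g(-1), 3)*(-37) = -11 - 3/3*(-37) = -11 - 3*⅓*(-37) = -11 - 1*(-37) = -11 + 37 = 26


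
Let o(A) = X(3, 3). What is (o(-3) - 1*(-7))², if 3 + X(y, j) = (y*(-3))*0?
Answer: 16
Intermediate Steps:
X(y, j) = -3 (X(y, j) = -3 + (y*(-3))*0 = -3 - 3*y*0 = -3 + 0 = -3)
o(A) = -3
(o(-3) - 1*(-7))² = (-3 - 1*(-7))² = (-3 + 7)² = 4² = 16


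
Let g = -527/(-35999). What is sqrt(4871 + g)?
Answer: 2*sqrt(1578121066086)/35999 ≈ 69.793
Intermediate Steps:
g = 527/35999 (g = -527*(-1/35999) = 527/35999 ≈ 0.014639)
sqrt(4871 + g) = sqrt(4871 + 527/35999) = sqrt(175351656/35999) = 2*sqrt(1578121066086)/35999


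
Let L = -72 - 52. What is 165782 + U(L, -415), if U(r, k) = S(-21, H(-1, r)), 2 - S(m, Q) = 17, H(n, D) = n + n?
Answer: 165767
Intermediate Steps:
H(n, D) = 2*n
S(m, Q) = -15 (S(m, Q) = 2 - 1*17 = 2 - 17 = -15)
L = -124
U(r, k) = -15
165782 + U(L, -415) = 165782 - 15 = 165767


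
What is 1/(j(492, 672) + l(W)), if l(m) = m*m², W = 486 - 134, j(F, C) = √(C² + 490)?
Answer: 21807104/951099569507595 - 7*√9226/1902199139015190 ≈ 2.2928e-8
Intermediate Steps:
j(F, C) = √(490 + C²)
W = 352
l(m) = m³
1/(j(492, 672) + l(W)) = 1/(√(490 + 672²) + 352³) = 1/(√(490 + 451584) + 43614208) = 1/(√452074 + 43614208) = 1/(7*√9226 + 43614208) = 1/(43614208 + 7*√9226)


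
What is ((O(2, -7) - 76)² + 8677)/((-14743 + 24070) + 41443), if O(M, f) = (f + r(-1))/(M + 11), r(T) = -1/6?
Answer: 88443709/308884680 ≈ 0.28633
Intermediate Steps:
r(T) = -⅙ (r(T) = -1*⅙ = -⅙)
O(M, f) = (-⅙ + f)/(11 + M) (O(M, f) = (f - ⅙)/(M + 11) = (-⅙ + f)/(11 + M))
((O(2, -7) - 76)² + 8677)/((-14743 + 24070) + 41443) = (((-⅙ - 7)/(11 + 2) - 76)² + 8677)/((-14743 + 24070) + 41443) = ((-43/6/13 - 76)² + 8677)/(9327 + 41443) = (((1/13)*(-43/6) - 76)² + 8677)/50770 = ((-43/78 - 76)² + 8677)*(1/50770) = ((-5971/78)² + 8677)*(1/50770) = (35652841/6084 + 8677)*(1/50770) = (88443709/6084)*(1/50770) = 88443709/308884680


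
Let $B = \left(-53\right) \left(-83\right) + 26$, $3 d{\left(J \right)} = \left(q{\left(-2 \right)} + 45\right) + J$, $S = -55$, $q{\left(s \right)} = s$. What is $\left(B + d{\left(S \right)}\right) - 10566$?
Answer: $-6145$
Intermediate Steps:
$d{\left(J \right)} = \frac{43}{3} + \frac{J}{3}$ ($d{\left(J \right)} = \frac{\left(-2 + 45\right) + J}{3} = \frac{43 + J}{3} = \frac{43}{3} + \frac{J}{3}$)
$B = 4425$ ($B = 4399 + 26 = 4425$)
$\left(B + d{\left(S \right)}\right) - 10566 = \left(4425 + \left(\frac{43}{3} + \frac{1}{3} \left(-55\right)\right)\right) - 10566 = \left(4425 + \left(\frac{43}{3} - \frac{55}{3}\right)\right) - 10566 = \left(4425 - 4\right) - 10566 = 4421 - 10566 = -6145$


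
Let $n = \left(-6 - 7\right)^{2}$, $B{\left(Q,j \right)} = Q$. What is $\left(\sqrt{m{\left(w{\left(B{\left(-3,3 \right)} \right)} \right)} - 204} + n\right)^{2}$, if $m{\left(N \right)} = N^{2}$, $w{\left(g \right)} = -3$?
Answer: $\left(169 + i \sqrt{195}\right)^{2} \approx 28366.0 + 4719.9 i$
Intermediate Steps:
$n = 169$ ($n = \left(-13\right)^{2} = 169$)
$\left(\sqrt{m{\left(w{\left(B{\left(-3,3 \right)} \right)} \right)} - 204} + n\right)^{2} = \left(\sqrt{\left(-3\right)^{2} - 204} + 169\right)^{2} = \left(\sqrt{9 - 204} + 169\right)^{2} = \left(\sqrt{-195} + 169\right)^{2} = \left(i \sqrt{195} + 169\right)^{2} = \left(169 + i \sqrt{195}\right)^{2}$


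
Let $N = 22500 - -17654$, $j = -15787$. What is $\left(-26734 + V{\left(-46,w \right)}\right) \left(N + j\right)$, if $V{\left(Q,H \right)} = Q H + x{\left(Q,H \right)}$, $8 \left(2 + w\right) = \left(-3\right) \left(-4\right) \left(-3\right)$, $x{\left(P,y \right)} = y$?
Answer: $- \frac{1288600061}{2} \approx -6.443 \cdot 10^{8}$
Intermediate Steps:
$w = - \frac{13}{2}$ ($w = -2 + \frac{\left(-3\right) \left(-4\right) \left(-3\right)}{8} = -2 + \frac{12 \left(-3\right)}{8} = -2 + \frac{1}{8} \left(-36\right) = -2 - \frac{9}{2} = - \frac{13}{2} \approx -6.5$)
$V{\left(Q,H \right)} = H + H Q$ ($V{\left(Q,H \right)} = Q H + H = H Q + H = H + H Q$)
$N = 40154$ ($N = 22500 + 17654 = 40154$)
$\left(-26734 + V{\left(-46,w \right)}\right) \left(N + j\right) = \left(-26734 - \frac{13 \left(1 - 46\right)}{2}\right) \left(40154 - 15787\right) = \left(-26734 - - \frac{585}{2}\right) 24367 = \left(-26734 + \frac{585}{2}\right) 24367 = \left(- \frac{52883}{2}\right) 24367 = - \frac{1288600061}{2}$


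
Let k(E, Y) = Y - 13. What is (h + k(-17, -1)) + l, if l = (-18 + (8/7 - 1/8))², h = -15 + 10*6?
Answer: 1001617/3136 ≈ 319.39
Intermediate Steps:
k(E, Y) = -13 + Y
h = 45 (h = -15 + 60 = 45)
l = 904401/3136 (l = (-18 + (8*(⅐) - 1*⅛))² = (-18 + (8/7 - ⅛))² = (-18 + 57/56)² = (-951/56)² = 904401/3136 ≈ 288.39)
(h + k(-17, -1)) + l = (45 + (-13 - 1)) + 904401/3136 = (45 - 14) + 904401/3136 = 31 + 904401/3136 = 1001617/3136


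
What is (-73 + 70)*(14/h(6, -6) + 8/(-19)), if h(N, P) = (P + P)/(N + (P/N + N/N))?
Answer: 423/19 ≈ 22.263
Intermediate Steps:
h(N, P) = 2*P/(1 + N + P/N) (h(N, P) = (2*P)/(N + (P/N + 1)) = (2*P)/(N + (1 + P/N)) = (2*P)/(1 + N + P/N) = 2*P/(1 + N + P/N))
(-73 + 70)*(14/h(6, -6) + 8/(-19)) = (-73 + 70)*(14/((2*6*(-6)/(6 - 6 + 6²))) + 8/(-19)) = -3*(14/((2*6*(-6)/(6 - 6 + 36))) + 8*(-1/19)) = -3*(14/((2*6*(-6)/36)) - 8/19) = -3*(14/((2*6*(-6)*(1/36))) - 8/19) = -3*(14/(-2) - 8/19) = -3*(14*(-½) - 8/19) = -3*(-7 - 8/19) = -3*(-141/19) = 423/19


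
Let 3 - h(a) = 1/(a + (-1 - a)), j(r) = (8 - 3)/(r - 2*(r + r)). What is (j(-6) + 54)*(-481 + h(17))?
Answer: -51781/2 ≈ -25891.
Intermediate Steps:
j(r) = -5/(3*r) (j(r) = 5/(r - 4*r) = 5/((-3*r)) = 5*(-1/(3*r)) = -5/(3*r))
h(a) = 4 (h(a) = 3 - 1/(a + (-1 - a)) = 3 - 1/(-1) = 3 - 1*(-1) = 3 + 1 = 4)
(j(-6) + 54)*(-481 + h(17)) = (-5/3/(-6) + 54)*(-481 + 4) = (-5/3*(-⅙) + 54)*(-477) = (5/18 + 54)*(-477) = (977/18)*(-477) = -51781/2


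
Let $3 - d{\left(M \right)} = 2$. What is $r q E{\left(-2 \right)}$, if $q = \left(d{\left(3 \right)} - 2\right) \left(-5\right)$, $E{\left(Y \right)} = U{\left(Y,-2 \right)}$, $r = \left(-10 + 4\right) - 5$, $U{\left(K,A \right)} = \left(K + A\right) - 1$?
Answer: $275$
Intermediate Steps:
$d{\left(M \right)} = 1$ ($d{\left(M \right)} = 3 - 2 = 1$)
$U{\left(K,A \right)} = -1 + A + K$ ($U{\left(K,A \right)} = \left(A + K\right) - 1 = -1 + A + K$)
$r = -11$ ($r = -6 - 5 = -11$)
$E{\left(Y \right)} = -3 + Y$ ($E{\left(Y \right)} = -1 - 2 + Y = -3 + Y$)
$q = 5$ ($q = \left(1 - 2\right) \left(-5\right) = \left(-1\right) \left(-5\right) = 5$)
$r q E{\left(-2 \right)} = \left(-11\right) 5 \left(-3 - 2\right) = \left(-55\right) \left(-5\right) = 275$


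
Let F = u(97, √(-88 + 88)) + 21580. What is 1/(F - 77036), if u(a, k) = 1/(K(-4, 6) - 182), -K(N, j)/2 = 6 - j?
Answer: -182/10092993 ≈ -1.8032e-5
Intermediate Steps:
K(N, j) = -12 + 2*j (K(N, j) = -2*(6 - j) = -12 + 2*j)
u(a, k) = -1/182 (u(a, k) = 1/((-12 + 2*6) - 182) = 1/((-12 + 12) - 182) = 1/(0 - 182) = 1/(-182) = -1/182)
F = 3927559/182 (F = -1/182 + 21580 = 3927559/182 ≈ 21580.)
1/(F - 77036) = 1/(3927559/182 - 77036) = 1/(-10092993/182) = -182/10092993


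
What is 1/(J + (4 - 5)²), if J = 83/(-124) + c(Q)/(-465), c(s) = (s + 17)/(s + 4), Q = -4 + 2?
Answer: 124/39 ≈ 3.1795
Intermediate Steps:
Q = -2
c(s) = (17 + s)/(4 + s)
J = -85/124 (J = 83/(-124) + ((17 - 2)/(4 - 2))/(-465) = 83*(-1/124) + (15/2)*(-1/465) = -83/124 + ((½)*15)*(-1/465) = -83/124 + (15/2)*(-1/465) = -83/124 - 1/62 = -85/124 ≈ -0.68548)
1/(J + (4 - 5)²) = 1/(-85/124 + (4 - 5)²) = 1/(-85/124 + (-1)²) = 1/(-85/124 + 1) = 1/(39/124) = 124/39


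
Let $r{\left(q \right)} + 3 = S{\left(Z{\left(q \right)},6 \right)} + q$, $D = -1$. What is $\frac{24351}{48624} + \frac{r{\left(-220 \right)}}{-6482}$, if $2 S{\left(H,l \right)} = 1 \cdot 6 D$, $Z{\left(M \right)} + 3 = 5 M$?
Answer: $\frac{28138701}{52530128} \approx 0.53567$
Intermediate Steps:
$Z{\left(M \right)} = -3 + 5 M$
$S{\left(H,l \right)} = -3$ ($S{\left(H,l \right)} = \frac{1 \cdot 6 \left(-1\right)}{2} = \frac{6 \left(-1\right)}{2} = \frac{1}{2} \left(-6\right) = -3$)
$r{\left(q \right)} = -6 + q$ ($r{\left(q \right)} = -3 + \left(-3 + q\right) = -6 + q$)
$\frac{24351}{48624} + \frac{r{\left(-220 \right)}}{-6482} = \frac{24351}{48624} + \frac{-6 - 220}{-6482} = 24351 \cdot \frac{1}{48624} - - \frac{113}{3241} = \frac{8117}{16208} + \frac{113}{3241} = \frac{28138701}{52530128}$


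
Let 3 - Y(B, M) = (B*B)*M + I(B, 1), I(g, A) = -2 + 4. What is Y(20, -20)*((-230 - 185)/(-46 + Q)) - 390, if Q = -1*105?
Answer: 3261525/151 ≈ 21600.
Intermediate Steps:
I(g, A) = 2
Q = -105
Y(B, M) = 1 - M*B**2 (Y(B, M) = 3 - ((B*B)*M + 2) = 3 - (B**2*M + 2) = 3 - (M*B**2 + 2) = 3 - (2 + M*B**2) = 3 + (-2 - M*B**2) = 1 - M*B**2)
Y(20, -20)*((-230 - 185)/(-46 + Q)) - 390 = (1 - 1*(-20)*20**2)*((-230 - 185)/(-46 - 105)) - 390 = (1 - 1*(-20)*400)*(-415/(-151)) - 390 = (1 + 8000)*(-415*(-1/151)) - 390 = 8001*(415/151) - 390 = 3320415/151 - 390 = 3261525/151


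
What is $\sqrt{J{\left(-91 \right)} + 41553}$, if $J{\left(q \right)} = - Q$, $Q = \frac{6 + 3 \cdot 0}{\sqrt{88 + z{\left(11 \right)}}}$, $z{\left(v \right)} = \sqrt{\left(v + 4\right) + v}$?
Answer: $\frac{\sqrt{-6 + 41553 \sqrt{88 + \sqrt{26}}}}{\sqrt[4]{88 + \sqrt{26}}} \approx 203.84$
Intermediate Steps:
$z{\left(v \right)} = \sqrt{4 + 2 v}$ ($z{\left(v \right)} = \sqrt{\left(4 + v\right) + v} = \sqrt{4 + 2 v}$)
$Q = \frac{6}{\sqrt{88 + \sqrt{26}}}$ ($Q = \frac{6 + 3 \cdot 0}{\sqrt{88 + \sqrt{4 + 2 \cdot 11}}} = \frac{6 + 0}{\sqrt{88 + \sqrt{4 + 22}}} = \frac{6}{\sqrt{88 + \sqrt{26}}} \approx 0.62184$)
$J{\left(q \right)} = - \frac{6}{\sqrt{88 + \sqrt{26}}}$
$\sqrt{J{\left(-91 \right)} + 41553} = \sqrt{- \frac{6}{\sqrt{88 + \sqrt{26}}} + 41553} = \sqrt{41553 - \frac{6}{\sqrt{88 + \sqrt{26}}}}$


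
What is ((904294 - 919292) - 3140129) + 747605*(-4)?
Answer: -6145547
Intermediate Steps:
((904294 - 919292) - 3140129) + 747605*(-4) = (-14998 - 3140129) - 2990420 = -3155127 - 2990420 = -6145547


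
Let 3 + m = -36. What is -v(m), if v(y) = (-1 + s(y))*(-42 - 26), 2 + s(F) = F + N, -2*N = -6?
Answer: -2652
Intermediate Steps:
m = -39 (m = -3 - 36 = -39)
N = 3 (N = -½*(-6) = 3)
s(F) = 1 + F (s(F) = -2 + (F + 3) = -2 + (3 + F) = 1 + F)
v(y) = -68*y (v(y) = (-1 + (1 + y))*(-42 - 26) = y*(-68) = -68*y)
-v(m) = -(-68)*(-39) = -1*2652 = -2652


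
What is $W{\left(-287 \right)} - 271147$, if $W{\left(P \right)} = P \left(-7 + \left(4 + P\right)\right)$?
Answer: $-187917$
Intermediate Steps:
$W{\left(P \right)} = P \left(-3 + P\right)$
$W{\left(-287 \right)} - 271147 = - 287 \left(-3 - 287\right) - 271147 = \left(-287\right) \left(-290\right) - 271147 = 83230 - 271147 = -187917$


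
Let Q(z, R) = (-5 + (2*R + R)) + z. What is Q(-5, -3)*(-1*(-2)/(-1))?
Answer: 38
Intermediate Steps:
Q(z, R) = -5 + z + 3*R (Q(z, R) = (-5 + 3*R) + z = -5 + z + 3*R)
Q(-5, -3)*(-1*(-2)/(-1)) = (-5 - 5 + 3*(-3))*(-1*(-2)/(-1)) = (-5 - 5 - 9)*(2*(-1)) = -19*(-2) = 38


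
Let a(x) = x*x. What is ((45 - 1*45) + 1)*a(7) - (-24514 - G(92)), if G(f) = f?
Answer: 24655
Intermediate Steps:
a(x) = x²
((45 - 1*45) + 1)*a(7) - (-24514 - G(92)) = ((45 - 1*45) + 1)*7² - (-24514 - 1*92) = ((45 - 45) + 1)*49 - (-24514 - 92) = (0 + 1)*49 - 1*(-24606) = 1*49 + 24606 = 49 + 24606 = 24655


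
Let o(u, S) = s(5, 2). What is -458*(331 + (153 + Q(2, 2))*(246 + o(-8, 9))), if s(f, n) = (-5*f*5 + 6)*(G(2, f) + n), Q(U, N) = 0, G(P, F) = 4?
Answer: 32643034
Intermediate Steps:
s(f, n) = (4 + n)*(6 - 25*f) (s(f, n) = (-5*f*5 + 6)*(4 + n) = (-25*f + 6)*(4 + n) = (6 - 25*f)*(4 + n) = (4 + n)*(6 - 25*f))
o(u, S) = -714 (o(u, S) = 24 - 100*5 + 6*2 - 25*5*2 = 24 - 500 + 12 - 250 = -714)
-458*(331 + (153 + Q(2, 2))*(246 + o(-8, 9))) = -458*(331 + (153 + 0)*(246 - 714)) = -458*(331 + 153*(-468)) = -458*(331 - 71604) = -458*(-71273) = 32643034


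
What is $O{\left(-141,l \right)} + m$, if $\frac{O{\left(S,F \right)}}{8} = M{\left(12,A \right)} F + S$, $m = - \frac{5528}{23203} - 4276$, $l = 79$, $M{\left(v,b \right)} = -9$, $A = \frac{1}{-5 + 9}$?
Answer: $- \frac{257373204}{23203} \approx -11092.0$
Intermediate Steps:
$A = \frac{1}{4} \approx 0.25$
$m = - \frac{99221556}{23203}$ ($m = \left(-5528\right) \frac{1}{23203} - 4276 = - \frac{5528}{23203} - 4276 = - \frac{99221556}{23203} \approx -4276.2$)
$O{\left(S,F \right)} = - 72 F + 8 S$ ($O{\left(S,F \right)} = 8 \left(- 9 F + S\right) = 8 \left(S - 9 F\right) = - 72 F + 8 S$)
$O{\left(-141,l \right)} + m = \left(\left(-72\right) 79 + 8 \left(-141\right)\right) - \frac{99221556}{23203} = \left(-5688 - 1128\right) - \frac{99221556}{23203} = -6816 - \frac{99221556}{23203} = - \frac{257373204}{23203}$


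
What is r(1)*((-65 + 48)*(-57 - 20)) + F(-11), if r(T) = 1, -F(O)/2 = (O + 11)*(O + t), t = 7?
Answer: 1309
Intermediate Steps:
F(O) = -2*(7 + O)*(11 + O) (F(O) = -2*(O + 11)*(O + 7) = -2*(11 + O)*(7 + O) = -2*(7 + O)*(11 + O))
r(1)*((-65 + 48)*(-57 - 20)) + F(-11) = 1*((-65 + 48)*(-57 - 20)) + (-154 - 36*(-11) - 2*(-11)**2) = 1*(-17*(-77)) + (-154 + 396 - 2*121) = 1*1309 + (-154 + 396 - 242) = 1309 + 0 = 1309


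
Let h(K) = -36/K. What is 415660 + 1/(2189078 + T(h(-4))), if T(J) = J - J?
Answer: 909912161481/2189078 ≈ 4.1566e+5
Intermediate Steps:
T(J) = 0
415660 + 1/(2189078 + T(h(-4))) = 415660 + 1/(2189078 + 0) = 415660 + 1/2189078 = 909912161481/2189078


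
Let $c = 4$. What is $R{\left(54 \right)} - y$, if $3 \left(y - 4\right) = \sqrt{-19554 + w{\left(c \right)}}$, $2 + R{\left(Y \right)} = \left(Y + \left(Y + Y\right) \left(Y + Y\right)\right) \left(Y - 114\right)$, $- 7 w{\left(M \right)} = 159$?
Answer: $-703086 - \frac{i \sqrt{959259}}{21} \approx -7.0309 \cdot 10^{5} - 46.639 i$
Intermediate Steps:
$w{\left(M \right)} = - \frac{159}{7}$ ($w{\left(M \right)} = \left(- \frac{1}{7}\right) 159 = - \frac{159}{7}$)
$R{\left(Y \right)} = -2 + \left(-114 + Y\right) \left(Y + 4 Y^{2}\right)$ ($R{\left(Y \right)} = -2 + \left(Y + \left(Y + Y\right) \left(Y + Y\right)\right) \left(Y - 114\right) = -2 + \left(Y + 2 Y 2 Y\right) \left(-114 + Y\right) = -2 + \left(Y + 4 Y^{2}\right) \left(-114 + Y\right) = -2 + \left(-114 + Y\right) \left(Y + 4 Y^{2}\right)$)
$y = 4 + \frac{i \sqrt{959259}}{21}$ ($y = 4 + \frac{\sqrt{-19554 - \frac{159}{7}}}{3} = 4 + \frac{\sqrt{- \frac{137037}{7}}}{3} = 4 + \frac{\frac{1}{7} i \sqrt{959259}}{3} = 4 + \frac{i \sqrt{959259}}{21} \approx 4.0 + 46.639 i$)
$R{\left(54 \right)} - y = \left(-2 - 455 \cdot 54^{2} - 6156 + 4 \cdot 54^{3}\right) - \left(4 + \frac{i \sqrt{959259}}{21}\right) = \left(-2 - 1326780 - 6156 + 4 \cdot 157464\right) - \left(4 + \frac{i \sqrt{959259}}{21}\right) = \left(-2 - 1326780 - 6156 + 629856\right) - \left(4 + \frac{i \sqrt{959259}}{21}\right) = -703082 - \left(4 + \frac{i \sqrt{959259}}{21}\right) = -703086 - \frac{i \sqrt{959259}}{21}$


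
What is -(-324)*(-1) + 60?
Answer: -264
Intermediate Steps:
-(-324)*(-1) + 60 = -108*3 + 60 = -324 + 60 = -264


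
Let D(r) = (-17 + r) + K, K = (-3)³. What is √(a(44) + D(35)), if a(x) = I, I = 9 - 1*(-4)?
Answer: 2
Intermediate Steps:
K = -27
D(r) = -44 + r (D(r) = (-17 + r) - 27 = -44 + r)
I = 13 (I = 9 + 4 = 13)
a(x) = 13
√(a(44) + D(35)) = √(13 + (-44 + 35)) = √(13 - 9) = √4 = 2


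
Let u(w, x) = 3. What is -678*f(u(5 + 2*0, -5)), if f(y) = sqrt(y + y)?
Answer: -678*sqrt(6) ≈ -1660.8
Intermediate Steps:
f(y) = sqrt(2)*sqrt(y) (f(y) = sqrt(2*y) = sqrt(2)*sqrt(y))
-678*f(u(5 + 2*0, -5)) = -678*sqrt(2)*sqrt(3) = -678*sqrt(6)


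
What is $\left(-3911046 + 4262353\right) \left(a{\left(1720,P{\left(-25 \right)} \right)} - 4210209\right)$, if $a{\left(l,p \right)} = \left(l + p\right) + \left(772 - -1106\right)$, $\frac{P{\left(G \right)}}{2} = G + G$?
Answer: $-1477847021277$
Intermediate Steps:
$P{\left(G \right)} = 4 G$ ($P{\left(G \right)} = 2 \left(G + G\right) = 2 \cdot 2 G = 4 G$)
$a{\left(l,p \right)} = 1878 + l + p$ ($a{\left(l,p \right)} = \left(l + p\right) + \left(772 + 1106\right) = \left(l + p\right) + 1878 = 1878 + l + p$)
$\left(-3911046 + 4262353\right) \left(a{\left(1720,P{\left(-25 \right)} \right)} - 4210209\right) = \left(-3911046 + 4262353\right) \left(\left(1878 + 1720 + 4 \left(-25\right)\right) - 4210209\right) = 351307 \left(\left(1878 + 1720 - 100\right) - 4210209\right) = 351307 \left(3498 - 4210209\right) = 351307 \left(-4206711\right) = -1477847021277$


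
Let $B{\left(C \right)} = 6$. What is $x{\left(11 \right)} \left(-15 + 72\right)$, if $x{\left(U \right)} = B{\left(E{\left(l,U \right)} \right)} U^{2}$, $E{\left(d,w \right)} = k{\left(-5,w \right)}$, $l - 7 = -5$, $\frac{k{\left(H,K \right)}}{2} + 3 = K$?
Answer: $41382$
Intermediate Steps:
$k{\left(H,K \right)} = -6 + 2 K$
$l = 2$ ($l = 7 - 5 = 2$)
$E{\left(d,w \right)} = -6 + 2 w$
$x{\left(U \right)} = 6 U^{2}$
$x{\left(11 \right)} \left(-15 + 72\right) = 6 \cdot 11^{2} \left(-15 + 72\right) = 6 \cdot 121 \cdot 57 = 726 \cdot 57 = 41382$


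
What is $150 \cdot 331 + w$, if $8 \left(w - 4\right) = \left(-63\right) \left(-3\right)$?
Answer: $\frac{397421}{8} \approx 49678.0$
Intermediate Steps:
$w = \frac{221}{8}$ ($w = 4 + \frac{\left(-63\right) \left(-3\right)}{8} = 4 + \frac{1}{8} \cdot 189 = 4 + \frac{189}{8} = \frac{221}{8} \approx 27.625$)
$150 \cdot 331 + w = 150 \cdot 331 + \frac{221}{8} = 49650 + \frac{221}{8} = \frac{397421}{8}$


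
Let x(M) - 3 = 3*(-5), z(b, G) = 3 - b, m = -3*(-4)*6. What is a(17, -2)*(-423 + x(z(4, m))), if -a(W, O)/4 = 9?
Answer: 15660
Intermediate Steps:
a(W, O) = -36 (a(W, O) = -4*9 = -36)
m = 72 (m = 12*6 = 72)
x(M) = -12 (x(M) = 3 + 3*(-5) = 3 - 15 = -12)
a(17, -2)*(-423 + x(z(4, m))) = -36*(-423 - 12) = -36*(-435) = 15660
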